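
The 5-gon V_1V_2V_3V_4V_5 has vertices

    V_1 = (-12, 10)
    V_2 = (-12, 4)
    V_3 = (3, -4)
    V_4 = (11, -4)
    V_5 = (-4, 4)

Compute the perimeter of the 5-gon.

58

|V_1V_2| = √((0)² + (-6)²) = √36 = 6
|V_2V_3| = √((15)² + (-8)²) = √289 = 17
|V_3V_4| = √((8)² + (0)²) = √64 = 8
|V_4V_5| = √((-15)² + (8)²) = √289 = 17
|V_5V_1| = √((-8)² + (6)²) = √100 = 10
Perimeter = 6 + 17 + 8 + 17 + 10 = 58.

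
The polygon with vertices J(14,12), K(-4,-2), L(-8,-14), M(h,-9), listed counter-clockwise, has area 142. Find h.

1

The doubled signed area Σ (x_i y_{i+1} − x_{i+1} y_i) is linear in h.
With h=0 it equals 258; the coefficient of h is 26 (from the two edges through M).
So 26·h + 258 = 2·142 = 284 ⇒ h = 1.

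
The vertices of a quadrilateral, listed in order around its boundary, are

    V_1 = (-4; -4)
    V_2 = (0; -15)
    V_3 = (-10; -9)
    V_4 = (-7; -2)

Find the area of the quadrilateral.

56.5

Apply the shoelace formula: 2A = Σ (x_i·y_{i+1} − x_{i+1}·y_i), indices taken mod 4.
Σ = (60) + (-150) + (-43) + (20) = -113
Area = |Σ|/2 = 56.5.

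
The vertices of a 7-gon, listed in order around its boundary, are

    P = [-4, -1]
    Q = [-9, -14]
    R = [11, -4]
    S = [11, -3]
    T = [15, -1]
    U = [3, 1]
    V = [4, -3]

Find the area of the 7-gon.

Cross-terms: 47, 190, 11, 34, 18, -13, -16  ⇒  Σ = 271
Area = |Σ|/2 = 135.5.

135.5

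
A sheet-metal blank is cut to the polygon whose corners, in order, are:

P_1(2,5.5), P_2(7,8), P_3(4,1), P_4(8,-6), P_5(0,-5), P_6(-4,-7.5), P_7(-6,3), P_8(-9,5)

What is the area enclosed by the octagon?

Apply the surveyor's formula: 2A = Σ (x_i·y_{i+1} − x_{i+1}·y_i), indices taken mod 8.
Σ = (-22.5) + (-25) + (-32) + (-40) + (-20) + (-57) + (-3) + (-59.5) = -259
Area = |Σ|/2 = 129.5.

129.5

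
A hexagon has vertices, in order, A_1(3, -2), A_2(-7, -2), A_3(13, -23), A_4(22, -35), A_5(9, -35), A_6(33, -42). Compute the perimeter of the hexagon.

|A_1A_2| = √((-10)² + (0)²) = √100 = 10
|A_2A_3| = √((20)² + (-21)²) = √841 = 29
|A_3A_4| = √((9)² + (-12)²) = √225 = 15
|A_4A_5| = √((-13)² + (0)²) = √169 = 13
|A_5A_6| = √((24)² + (-7)²) = √625 = 25
|A_6A_1| = √((-30)² + (40)²) = √2500 = 50
Perimeter = 10 + 29 + 15 + 13 + 25 + 50 = 142.

142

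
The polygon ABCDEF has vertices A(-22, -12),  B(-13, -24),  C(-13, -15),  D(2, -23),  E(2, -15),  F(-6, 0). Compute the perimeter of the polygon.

86

|AB| = √((9)² + (-12)²) = √225 = 15
|BC| = √((0)² + (9)²) = √81 = 9
|CD| = √((15)² + (-8)²) = √289 = 17
|DE| = √((0)² + (8)²) = √64 = 8
|EF| = √((-8)² + (15)²) = √289 = 17
|FA| = √((-16)² + (-12)²) = √400 = 20
Perimeter = 15 + 9 + 17 + 8 + 17 + 20 = 86.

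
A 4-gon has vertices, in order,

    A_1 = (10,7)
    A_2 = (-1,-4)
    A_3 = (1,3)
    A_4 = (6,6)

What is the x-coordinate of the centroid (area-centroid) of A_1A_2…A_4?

Apply the shoelace (surveyor's) formula. First the cross-terms c_i = x_i·y_{i+1} − x_{i+1}·y_i:
  -33, 1, -12, -18  ⇒  2A = -62, A = -31.
Then Σ (x_i + x_{i+1})·c_i = -669, so x̄ = -669 / (6·(-31)) = 223/62.

223/62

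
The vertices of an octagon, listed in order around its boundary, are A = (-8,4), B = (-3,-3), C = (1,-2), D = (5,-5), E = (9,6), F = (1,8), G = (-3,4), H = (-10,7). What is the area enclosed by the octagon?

127

Σ = (36) + (9) + (5) + (75) + (66) + (28) + (19) + (16) = 254
Area = |Σ|/2 = 127.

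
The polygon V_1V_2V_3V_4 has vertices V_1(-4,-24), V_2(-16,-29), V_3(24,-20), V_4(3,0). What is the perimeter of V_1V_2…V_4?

|V_1V_2| = √((-12)² + (-5)²) = √169 = 13
|V_2V_3| = √((40)² + (9)²) = √1681 = 41
|V_3V_4| = √((-21)² + (20)²) = √841 = 29
|V_4V_1| = √((-7)² + (-24)²) = √625 = 25
Perimeter = 13 + 41 + 29 + 25 = 108.

108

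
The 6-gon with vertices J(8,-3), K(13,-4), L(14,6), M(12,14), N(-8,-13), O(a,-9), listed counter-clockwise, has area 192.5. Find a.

Write out the shoelace sum; only the two edges meeting at O involve a:
2·Area = [((-8)·(-9) − a·(-13)) + (a·(-3) − 8·(-9))] + 221
       = 10·a + 365 = 385
⇒ a = 2.

2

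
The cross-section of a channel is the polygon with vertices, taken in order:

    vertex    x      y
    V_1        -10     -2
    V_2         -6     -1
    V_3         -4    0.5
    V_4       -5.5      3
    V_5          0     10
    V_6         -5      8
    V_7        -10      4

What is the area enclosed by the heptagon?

48.375

V_1→V_2: (-10)(-1) − (-6)(-2) = -2
V_2→V_3: (-6)(0.5) − (-4)(-1) = -7
V_3→V_4: (-4)(3) − (-5.5)(0.5) = -9.25
V_4→V_5: (-5.5)(10) − (0)(3) = -55
V_5→V_6: (0)(8) − (-5)(10) = 50
V_6→V_7: (-5)(4) − (-10)(8) = 60
V_7→V_1: (-10)(-2) − (-10)(4) = 60
Σ = 96.75
Area = |Σ|/2 = 48.375.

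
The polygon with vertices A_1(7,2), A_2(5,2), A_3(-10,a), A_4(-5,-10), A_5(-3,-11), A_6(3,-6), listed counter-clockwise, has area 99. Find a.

-5

The doubled signed area Σ (x_i y_{i+1} − x_{i+1} y_i) is linear in a.
With a=0 it equals 248; the coefficient of a is 10 (from the two edges through A_3).
So 10·a + 248 = 2·99 = 198 ⇒ a = -5.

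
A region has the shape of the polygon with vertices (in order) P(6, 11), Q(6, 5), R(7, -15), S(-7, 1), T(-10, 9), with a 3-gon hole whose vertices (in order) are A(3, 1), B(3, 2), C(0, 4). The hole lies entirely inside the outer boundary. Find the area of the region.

Outer boundary:
Σ = (-36) + (-125) + (-98) + (-53) + (-164) = -476
Area = |Σ|/2 = 238.
Hole:
Σ = (3) + (12) + (-12) = 3
Area = |Σ|/2 = 1.5.
Net area = 238 − 1.5 = 236.5.

236.5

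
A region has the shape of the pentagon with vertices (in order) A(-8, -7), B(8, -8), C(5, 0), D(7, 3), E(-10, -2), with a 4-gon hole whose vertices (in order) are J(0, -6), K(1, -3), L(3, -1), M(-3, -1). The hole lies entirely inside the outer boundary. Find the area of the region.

109.5

Outer boundary:
Apply the shoelace (surveyor's) formula: 2A = Σ (x_i·y_{i+1} − x_{i+1}·y_i), indices taken mod 5.
Σ = (120) + (40) + (15) + (16) + (54) = 245
Area = |Σ|/2 = 122.5.
Hole:
Σ = (6) + (8) + (-6) + (18) = 26
Area = |Σ|/2 = 13.
Net area = 122.5 − 13 = 109.5.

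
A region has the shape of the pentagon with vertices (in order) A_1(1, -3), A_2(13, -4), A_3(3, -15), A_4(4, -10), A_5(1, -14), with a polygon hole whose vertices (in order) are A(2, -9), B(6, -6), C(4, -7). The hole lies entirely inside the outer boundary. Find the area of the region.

Outer boundary:
Apply the shoelace formula: 2A = Σ (x_i·y_{i+1} − x_{i+1}·y_i), indices taken mod 5.
Σ = (35) + (-183) + (30) + (-46) + (11) = -153
Area = |Σ|/2 = 76.5.
Hole:
Σ = (42) + (-18) + (-22) = 2
Area = |Σ|/2 = 1.
Net area = 76.5 − 1 = 75.5.

75.5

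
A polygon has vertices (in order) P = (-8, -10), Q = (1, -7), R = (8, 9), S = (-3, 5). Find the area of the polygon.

134

Apply the shoelace formula: 2A = Σ (x_i·y_{i+1} − x_{i+1}·y_i), indices taken mod 4.
Σ = (66) + (65) + (67) + (70) = 268
Area = |Σ|/2 = 134.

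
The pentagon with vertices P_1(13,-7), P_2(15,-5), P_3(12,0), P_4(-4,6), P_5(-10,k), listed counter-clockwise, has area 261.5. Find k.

-13

The doubled signed area Σ (x_i y_{i+1} − x_{i+1} y_i) is linear in k.
With k=0 it equals 302; the coefficient of k is -17 (from the two edges through P_5).
So -17·k + 302 = 2·261.5 = 523 ⇒ k = -13.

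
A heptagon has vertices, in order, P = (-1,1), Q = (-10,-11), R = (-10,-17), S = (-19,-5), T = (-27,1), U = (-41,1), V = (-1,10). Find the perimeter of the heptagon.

110

|PQ| = √((-9)² + (-12)²) = √225 = 15
|QR| = √((0)² + (-6)²) = √36 = 6
|RS| = √((-9)² + (12)²) = √225 = 15
|ST| = √((-8)² + (6)²) = √100 = 10
|TU| = √((-14)² + (0)²) = √196 = 14
|UV| = √((40)² + (9)²) = √1681 = 41
|VP| = √((0)² + (-9)²) = √81 = 9
Perimeter = 15 + 6 + 15 + 10 + 14 + 41 + 9 = 110.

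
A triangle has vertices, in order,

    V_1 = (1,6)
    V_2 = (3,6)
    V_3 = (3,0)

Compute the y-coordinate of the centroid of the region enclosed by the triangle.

Apply the surveyor's formula. First the cross-terms c_i = x_i·y_{i+1} − x_{i+1}·y_i:
  -12, -18, 18  ⇒  2A = -12, A = -6.
Then Σ (y_i + y_{i+1})·c_i = -144, so ȳ = -144 / (6·(-6)) = 4.

4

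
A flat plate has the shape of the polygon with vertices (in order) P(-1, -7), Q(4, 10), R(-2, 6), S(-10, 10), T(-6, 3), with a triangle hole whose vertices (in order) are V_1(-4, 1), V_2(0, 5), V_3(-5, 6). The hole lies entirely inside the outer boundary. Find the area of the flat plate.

76.5

Outer boundary:
Apply the surveyor's formula: 2A = Σ (x_i·y_{i+1} − x_{i+1}·y_i), indices taken mod 5.
P→Q: (-1)(10) − (4)(-7) = 18
Q→R: (4)(6) − (-2)(10) = 44
R→S: (-2)(10) − (-10)(6) = 40
S→T: (-10)(3) − (-6)(10) = 30
T→P: (-6)(-7) − (-1)(3) = 45
Σ = 177
Area = |Σ|/2 = 88.5.
Hole:
Apply Gauss's area formula: 2A = Σ (x_i·y_{i+1} − x_{i+1}·y_i), indices taken mod 3.
Cross-terms: -20, 25, 19  ⇒  Σ = 24
Area = |Σ|/2 = 12.
Net area = 88.5 − 12 = 76.5.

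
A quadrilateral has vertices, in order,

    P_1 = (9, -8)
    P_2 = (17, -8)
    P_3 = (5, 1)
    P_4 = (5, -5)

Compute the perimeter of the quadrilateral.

34

|P_1P_2| = √((8)² + (0)²) = √64 = 8
|P_2P_3| = √((-12)² + (9)²) = √225 = 15
|P_3P_4| = √((0)² + (-6)²) = √36 = 6
|P_4P_1| = √((4)² + (-3)²) = √25 = 5
Perimeter = 8 + 15 + 6 + 5 = 34.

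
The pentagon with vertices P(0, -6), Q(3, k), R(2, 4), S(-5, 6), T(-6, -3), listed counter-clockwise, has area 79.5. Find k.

The doubled signed area Σ (x_i y_{i+1} − x_{i+1} y_i) is linear in k.
With k=0 it equals 149; the coefficient of k is -2 (from the two edges through Q).
So -2·k + 149 = 2·79.5 = 159 ⇒ k = -5.

-5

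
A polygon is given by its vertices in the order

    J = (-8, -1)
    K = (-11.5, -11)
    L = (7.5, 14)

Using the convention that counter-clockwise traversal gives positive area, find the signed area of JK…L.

51.25

Σ = (76.5) + (-78.5) + (104.5) = 102.5
Signed area = Σ/2 = 51.25 (positive ⇒ counter-clockwise traversal).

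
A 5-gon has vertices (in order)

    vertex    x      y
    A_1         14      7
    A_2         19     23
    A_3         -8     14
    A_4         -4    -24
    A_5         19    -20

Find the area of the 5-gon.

918

Apply the shoelace formula: 2A = Σ (x_i·y_{i+1} − x_{i+1}·y_i), indices taken mod 5.
Σ = (189) + (450) + (248) + (536) + (413) = 1836
Area = |Σ|/2 = 918.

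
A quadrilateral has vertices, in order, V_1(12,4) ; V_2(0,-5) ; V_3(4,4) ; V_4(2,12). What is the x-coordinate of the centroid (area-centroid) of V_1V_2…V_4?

Apply Gauss's area formula. First the cross-terms c_i = x_i·y_{i+1} − x_{i+1}·y_i:
  -60, 20, 40, -136  ⇒  2A = -136, A = -68.
Then Σ (x_i + x_{i+1})·c_i = -2304, so x̄ = -2304 / (6·(-68)) = 96/17.

96/17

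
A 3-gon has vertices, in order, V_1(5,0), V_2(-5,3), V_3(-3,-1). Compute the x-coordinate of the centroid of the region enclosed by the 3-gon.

Apply the surveyor's formula. First the cross-terms c_i = x_i·y_{i+1} − x_{i+1}·y_i:
  15, 14, 5  ⇒  2A = 34, A = 17.
Then Σ (x_i + x_{i+1})·c_i = -102, so x̄ = -102 / (6·17) = -1.

-1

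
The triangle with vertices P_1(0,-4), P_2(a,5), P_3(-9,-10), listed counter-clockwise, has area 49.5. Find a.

-3

The doubled signed area Σ (x_i y_{i+1} − x_{i+1} y_i) is linear in a.
With a=0 it equals 81; the coefficient of a is -6 (from the two edges through P_2).
So -6·a + 81 = 2·49.5 = 99 ⇒ a = -3.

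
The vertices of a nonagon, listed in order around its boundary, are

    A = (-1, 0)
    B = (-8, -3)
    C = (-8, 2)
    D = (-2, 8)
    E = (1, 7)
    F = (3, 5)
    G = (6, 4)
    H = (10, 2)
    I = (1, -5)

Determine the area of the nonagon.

119

Apply the shoelace (surveyor's) formula: 2A = Σ (x_i·y_{i+1} − x_{i+1}·y_i), indices taken mod 9.
Σ = (3) + (-40) + (-60) + (-22) + (-16) + (-18) + (-28) + (-52) + (-5) = -238
Area = |Σ|/2 = 119.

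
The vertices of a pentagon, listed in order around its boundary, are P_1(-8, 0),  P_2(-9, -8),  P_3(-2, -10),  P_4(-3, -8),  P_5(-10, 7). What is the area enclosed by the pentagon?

39.5

Apply Gauss's area formula: 2A = Σ (x_i·y_{i+1} − x_{i+1}·y_i), indices taken mod 5.
Σ = (64) + (74) + (-14) + (-101) + (56) = 79
Area = |Σ|/2 = 39.5.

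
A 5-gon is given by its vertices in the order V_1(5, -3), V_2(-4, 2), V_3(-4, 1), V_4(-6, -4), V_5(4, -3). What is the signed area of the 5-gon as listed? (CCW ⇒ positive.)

30.5

Apply Gauss's area formula: 2A = Σ (x_i·y_{i+1} − x_{i+1}·y_i), indices taken mod 5.
V_1→V_2: (5)(2) − (-4)(-3) = -2
V_2→V_3: (-4)(1) − (-4)(2) = 4
V_3→V_4: (-4)(-4) − (-6)(1) = 22
V_4→V_5: (-6)(-3) − (4)(-4) = 34
V_5→V_1: (4)(-3) − (5)(-3) = 3
Σ = 61
Signed area = Σ/2 = 30.5 (positive ⇒ counter-clockwise traversal).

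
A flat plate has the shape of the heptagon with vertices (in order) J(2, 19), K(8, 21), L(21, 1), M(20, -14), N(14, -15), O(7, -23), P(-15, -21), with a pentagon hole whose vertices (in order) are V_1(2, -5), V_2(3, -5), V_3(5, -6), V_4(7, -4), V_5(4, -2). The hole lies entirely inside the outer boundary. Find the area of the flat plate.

Outer boundary:
Apply the shoelace formula: 2A = Σ (x_i·y_{i+1} − x_{i+1}·y_i), indices taken mod 7.
J→K: (2)(21) − (8)(19) = -110
K→L: (8)(1) − (21)(21) = -433
L→M: (21)(-14) − (20)(1) = -314
M→N: (20)(-15) − (14)(-14) = -104
N→O: (14)(-23) − (7)(-15) = -217
O→P: (7)(-21) − (-15)(-23) = -492
P→J: (-15)(19) − (2)(-21) = -243
Σ = -1913
Area = |Σ|/2 = 956.5.
Hole:
Cross-terms: 5, 7, 22, 2, -16  ⇒  Σ = 20
Area = |Σ|/2 = 10.
Net area = 956.5 − 10 = 946.5.

946.5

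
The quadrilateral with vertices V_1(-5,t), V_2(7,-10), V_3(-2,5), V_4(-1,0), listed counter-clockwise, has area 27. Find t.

2

The doubled signed area Σ (x_i y_{i+1} − x_{i+1} y_i) is linear in t.
With t=0 it equals 70; the coefficient of t is -8 (from the two edges through V_1).
So -8·t + 70 = 2·27 = 54 ⇒ t = 2.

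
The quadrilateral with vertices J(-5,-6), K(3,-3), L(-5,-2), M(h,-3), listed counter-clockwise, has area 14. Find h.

-4

Write out the shoelace sum; only the two edges meeting at M involve h:
2·Area = [((-5)·(-3) − h·(-2)) + (h·(-6) − (-5)·(-3))] + 12
       = -4·h + 12 = 28
⇒ h = -4.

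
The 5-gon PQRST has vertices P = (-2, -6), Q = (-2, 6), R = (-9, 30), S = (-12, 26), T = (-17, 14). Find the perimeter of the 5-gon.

80

|PQ| = √((0)² + (12)²) = √144 = 12
|QR| = √((-7)² + (24)²) = √625 = 25
|RS| = √((-3)² + (-4)²) = √25 = 5
|ST| = √((-5)² + (-12)²) = √169 = 13
|TP| = √((15)² + (-20)²) = √625 = 25
Perimeter = 12 + 25 + 5 + 13 + 25 = 80.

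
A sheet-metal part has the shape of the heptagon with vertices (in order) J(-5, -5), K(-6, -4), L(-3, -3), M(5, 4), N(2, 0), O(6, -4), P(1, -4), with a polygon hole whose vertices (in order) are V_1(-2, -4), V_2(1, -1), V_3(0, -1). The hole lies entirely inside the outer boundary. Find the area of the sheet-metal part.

Outer boundary:
Apply the surveyor's formula: 2A = Σ (x_i·y_{i+1} − x_{i+1}·y_i), indices taken mod 7.
Σ = (-10) + (6) + (3) + (-8) + (-8) + (-20) + (-25) = -62
Area = |Σ|/2 = 31.
Hole:
Apply the shoelace formula: 2A = Σ (x_i·y_{i+1} − x_{i+1}·y_i), indices taken mod 3.
Σ = (6) + (-1) + (-2) = 3
Area = |Σ|/2 = 1.5.
Net area = 31 − 1.5 = 29.5.

29.5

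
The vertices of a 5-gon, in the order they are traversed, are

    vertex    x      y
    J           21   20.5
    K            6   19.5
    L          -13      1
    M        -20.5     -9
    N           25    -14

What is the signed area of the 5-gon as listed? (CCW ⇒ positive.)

Cross-terms: 286.5, 259.5, 137.5, 512, 806.5  ⇒  Σ = 2002
Signed area = Σ/2 = 1001 (positive ⇒ counter-clockwise traversal).

1001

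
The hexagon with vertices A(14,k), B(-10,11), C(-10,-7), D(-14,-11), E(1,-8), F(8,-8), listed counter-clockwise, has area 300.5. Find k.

Write out the shoelace sum; only the two edges meeting at A involve k:
2·Area = [(8·k − 14·(-8)) + (14·11 − (-10)·k)] + 371
       = 18·k + 637 = 601
⇒ k = -2.

-2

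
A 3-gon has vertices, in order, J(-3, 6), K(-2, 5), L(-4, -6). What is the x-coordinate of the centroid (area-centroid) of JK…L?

Apply the shoelace formula. First the cross-terms c_i = x_i·y_{i+1} − x_{i+1}·y_i:
  -3, 32, -42  ⇒  2A = -13, A = -6.5.
Then Σ (x_i + x_{i+1})·c_i = 117, so x̄ = 117 / (6·(-6.5)) = -3.

-3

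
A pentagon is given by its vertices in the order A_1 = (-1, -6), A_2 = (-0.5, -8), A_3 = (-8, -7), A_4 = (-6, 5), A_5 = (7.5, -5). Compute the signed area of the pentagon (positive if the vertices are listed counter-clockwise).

Apply the shoelace formula: 2A = Σ (x_i·y_{i+1} − x_{i+1}·y_i), indices taken mod 5.
A_1→A_2: (-1)(-8) − (-0.5)(-6) = 5
A_2→A_3: (-0.5)(-7) − (-8)(-8) = -60.5
A_3→A_4: (-8)(5) − (-6)(-7) = -82
A_4→A_5: (-6)(-5) − (7.5)(5) = -7.5
A_5→A_1: (7.5)(-6) − (-1)(-5) = -50
Σ = -195
Signed area = Σ/2 = -97.5 (negative ⇒ clockwise traversal).

-97.5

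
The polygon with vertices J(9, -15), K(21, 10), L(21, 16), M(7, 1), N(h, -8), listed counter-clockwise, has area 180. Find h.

The doubled signed area Σ (x_i y_{i+1} − x_{i+1} y_i) is linear in h.
With h=0 it equals 456; the coefficient of h is -16 (from the two edges through N).
So -16·h + 456 = 2·180 = 360 ⇒ h = 6.

6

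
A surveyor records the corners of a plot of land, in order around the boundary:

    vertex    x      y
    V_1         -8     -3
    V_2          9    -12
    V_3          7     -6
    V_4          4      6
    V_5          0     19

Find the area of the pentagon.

223.5

Apply the shoelace (surveyor's) formula: 2A = Σ (x_i·y_{i+1} − x_{i+1}·y_i), indices taken mod 5.
V_1→V_2: (-8)(-12) − (9)(-3) = 123
V_2→V_3: (9)(-6) − (7)(-12) = 30
V_3→V_4: (7)(6) − (4)(-6) = 66
V_4→V_5: (4)(19) − (0)(6) = 76
V_5→V_1: (0)(-3) − (-8)(19) = 152
Σ = 447
Area = |Σ|/2 = 223.5.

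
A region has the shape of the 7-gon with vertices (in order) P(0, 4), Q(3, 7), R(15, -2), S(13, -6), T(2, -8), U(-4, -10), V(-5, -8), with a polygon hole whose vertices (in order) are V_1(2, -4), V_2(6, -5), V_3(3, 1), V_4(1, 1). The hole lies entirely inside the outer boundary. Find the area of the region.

169

Outer boundary:
P→Q: (0)(7) − (3)(4) = -12
Q→R: (3)(-2) − (15)(7) = -111
R→S: (15)(-6) − (13)(-2) = -64
S→T: (13)(-8) − (2)(-6) = -92
T→U: (2)(-10) − (-4)(-8) = -52
U→V: (-4)(-8) − (-5)(-10) = -18
V→P: (-5)(4) − (0)(-8) = -20
Σ = -369
Area = |Σ|/2 = 184.5.
Hole:
Σ = (14) + (21) + (2) + (-6) = 31
Area = |Σ|/2 = 15.5.
Net area = 184.5 − 15.5 = 169.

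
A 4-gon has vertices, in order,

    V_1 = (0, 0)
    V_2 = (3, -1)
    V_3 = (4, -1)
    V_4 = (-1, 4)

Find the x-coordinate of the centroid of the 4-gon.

Apply the shoelace (surveyor's) formula. First the cross-terms c_i = x_i·y_{i+1} − x_{i+1}·y_i:
  0, 1, 15, 0  ⇒  2A = 16, A = 8.
Then Σ (x_i + x_{i+1})·c_i = 52, so x̄ = 52 / (6·8) = 13/12.

13/12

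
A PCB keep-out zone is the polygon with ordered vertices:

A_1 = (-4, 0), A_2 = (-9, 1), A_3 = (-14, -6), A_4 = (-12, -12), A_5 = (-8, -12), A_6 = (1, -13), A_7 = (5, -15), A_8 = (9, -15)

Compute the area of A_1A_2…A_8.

187

Cross-terms: -4, 68, 96, 48, 116, 50, 60, -60  ⇒  Σ = 374
Area = |Σ|/2 = 187.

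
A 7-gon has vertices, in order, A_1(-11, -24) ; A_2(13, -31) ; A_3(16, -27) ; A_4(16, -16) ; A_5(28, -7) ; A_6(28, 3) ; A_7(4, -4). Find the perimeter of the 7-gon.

|A_1A_2| = √((24)² + (-7)²) = √625 = 25
|A_2A_3| = √((3)² + (4)²) = √25 = 5
|A_3A_4| = √((0)² + (11)²) = √121 = 11
|A_4A_5| = √((12)² + (9)²) = √225 = 15
|A_5A_6| = √((0)² + (10)²) = √100 = 10
|A_6A_7| = √((-24)² + (-7)²) = √625 = 25
|A_7A_1| = √((-15)² + (-20)²) = √625 = 25
Perimeter = 25 + 5 + 11 + 15 + 10 + 25 + 25 = 116.

116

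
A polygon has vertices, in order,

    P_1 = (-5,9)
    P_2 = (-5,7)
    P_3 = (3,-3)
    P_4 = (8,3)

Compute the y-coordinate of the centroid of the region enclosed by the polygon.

295/93

Apply the shoelace formula. First the cross-terms c_i = x_i·y_{i+1} − x_{i+1}·y_i:
  10, -6, 33, 87  ⇒  2A = 124, A = 62.
Then Σ (y_i + y_{i+1})·c_i = 1180, so ȳ = 1180 / (6·62) = 295/93.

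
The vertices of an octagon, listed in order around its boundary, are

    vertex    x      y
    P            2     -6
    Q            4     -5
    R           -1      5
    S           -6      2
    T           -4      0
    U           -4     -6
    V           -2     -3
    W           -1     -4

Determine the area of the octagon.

Apply the shoelace formula: 2A = Σ (x_i·y_{i+1} − x_{i+1}·y_i), indices taken mod 8.
Σ = (14) + (15) + (28) + (8) + (24) + (0) + (5) + (14) = 108
Area = |Σ|/2 = 54.

54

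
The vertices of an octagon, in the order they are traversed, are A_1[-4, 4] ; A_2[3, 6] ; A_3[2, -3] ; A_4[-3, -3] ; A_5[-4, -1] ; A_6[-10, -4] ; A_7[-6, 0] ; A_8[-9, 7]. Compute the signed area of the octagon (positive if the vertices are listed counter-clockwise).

-74.5

Apply the shoelace (surveyor's) formula: 2A = Σ (x_i·y_{i+1} − x_{i+1}·y_i), indices taken mod 8.
Σ = (-36) + (-21) + (-15) + (-9) + (6) + (-24) + (-42) + (-8) = -149
Signed area = Σ/2 = -74.5 (negative ⇒ clockwise traversal).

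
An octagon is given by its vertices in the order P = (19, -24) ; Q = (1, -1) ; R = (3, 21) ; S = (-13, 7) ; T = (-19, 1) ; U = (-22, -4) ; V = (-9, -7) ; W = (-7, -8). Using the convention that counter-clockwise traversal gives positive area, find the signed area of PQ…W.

501

Cross-terms: 5, 24, 294, 120, 98, 118, 23, 320  ⇒  Σ = 1002
Signed area = Σ/2 = 501 (positive ⇒ counter-clockwise traversal).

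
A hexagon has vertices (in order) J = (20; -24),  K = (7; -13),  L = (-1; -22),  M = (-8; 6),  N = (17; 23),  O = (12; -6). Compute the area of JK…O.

636.5

Cross-terms: -92, -167, -182, -286, -378, -168  ⇒  Σ = -1273
Area = |Σ|/2 = 636.5.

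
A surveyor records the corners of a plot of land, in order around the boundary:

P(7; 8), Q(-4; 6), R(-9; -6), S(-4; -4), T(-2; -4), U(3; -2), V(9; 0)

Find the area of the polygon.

Σ = (74) + (78) + (12) + (8) + (16) + (18) + (72) = 278
Area = |Σ|/2 = 139.

139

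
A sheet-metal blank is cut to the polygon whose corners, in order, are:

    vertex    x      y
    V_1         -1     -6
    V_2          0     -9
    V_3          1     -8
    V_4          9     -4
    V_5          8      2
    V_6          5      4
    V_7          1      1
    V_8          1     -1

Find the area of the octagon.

Apply the shoelace (surveyor's) formula: 2A = Σ (x_i·y_{i+1} − x_{i+1}·y_i), indices taken mod 8.
Σ = (9) + (9) + (68) + (50) + (22) + (1) + (-2) + (-7) = 150
Area = |Σ|/2 = 75.

75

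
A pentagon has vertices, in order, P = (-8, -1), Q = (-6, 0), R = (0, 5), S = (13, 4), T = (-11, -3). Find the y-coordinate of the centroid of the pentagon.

224/109

Apply Gauss's area formula. First the cross-terms c_i = x_i·y_{i+1} − x_{i+1}·y_i:
  -6, -30, -65, 5, -13  ⇒  2A = -109, A = -54.5.
Then Σ (y_i + y_{i+1})·c_i = -672, so ȳ = -672 / (6·(-54.5)) = 224/109.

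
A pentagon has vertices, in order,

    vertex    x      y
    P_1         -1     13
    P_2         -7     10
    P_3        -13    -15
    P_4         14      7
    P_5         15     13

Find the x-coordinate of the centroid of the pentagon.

Apply Gauss's area formula. First the cross-terms c_i = x_i·y_{i+1} − x_{i+1}·y_i:
  81, 235, 119, 77, 208  ⇒  2A = 720, A = 360.
Then Σ (x_i + x_{i+1})·c_i = -84, so x̄ = -84 / (6·360) = -7/180.

-7/180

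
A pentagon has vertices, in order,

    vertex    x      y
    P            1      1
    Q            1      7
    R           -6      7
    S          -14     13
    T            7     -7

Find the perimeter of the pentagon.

|PQ| = √((0)² + (6)²) = √36 = 6
|QR| = √((-7)² + (0)²) = √49 = 7
|RS| = √((-8)² + (6)²) = √100 = 10
|ST| = √((21)² + (-20)²) = √841 = 29
|TP| = √((-6)² + (8)²) = √100 = 10
Perimeter = 6 + 7 + 10 + 29 + 10 = 62.

62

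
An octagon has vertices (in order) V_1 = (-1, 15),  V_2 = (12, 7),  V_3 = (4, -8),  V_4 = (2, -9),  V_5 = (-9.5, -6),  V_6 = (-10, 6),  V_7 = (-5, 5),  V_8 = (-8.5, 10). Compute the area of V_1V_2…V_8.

345.25

Apply Gauss's area formula: 2A = Σ (x_i·y_{i+1} − x_{i+1}·y_i), indices taken mod 8.
Σ = (-187) + (-124) + (-20) + (-97.5) + (-117) + (-20) + (-7.5) + (-117.5) = -690.5
Area = |Σ|/2 = 345.25.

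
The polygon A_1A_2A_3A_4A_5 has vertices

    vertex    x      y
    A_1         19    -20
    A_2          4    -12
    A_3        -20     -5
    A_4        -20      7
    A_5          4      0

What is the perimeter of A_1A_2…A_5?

|A_1A_2| = √((-15)² + (8)²) = √289 = 17
|A_2A_3| = √((-24)² + (7)²) = √625 = 25
|A_3A_4| = √((0)² + (12)²) = √144 = 12
|A_4A_5| = √((24)² + (-7)²) = √625 = 25
|A_5A_1| = √((15)² + (-20)²) = √625 = 25
Perimeter = 17 + 25 + 12 + 25 + 25 = 104.

104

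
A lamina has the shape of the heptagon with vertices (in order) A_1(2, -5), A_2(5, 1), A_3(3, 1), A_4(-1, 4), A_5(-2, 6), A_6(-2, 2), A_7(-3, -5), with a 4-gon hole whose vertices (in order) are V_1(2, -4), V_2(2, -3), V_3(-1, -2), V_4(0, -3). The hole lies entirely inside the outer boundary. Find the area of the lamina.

Outer boundary:
Σ = (27) + (2) + (13) + (2) + (8) + (16) + (25) = 93
Area = |Σ|/2 = 46.5.
Hole:
Σ = (2) + (-7) + (3) + (6) = 4
Area = |Σ|/2 = 2.
Net area = 46.5 − 2 = 44.5.

44.5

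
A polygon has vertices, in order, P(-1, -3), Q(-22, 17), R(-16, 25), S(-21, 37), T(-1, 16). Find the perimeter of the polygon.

100

|PQ| = √((-21)² + (20)²) = √841 = 29
|QR| = √((6)² + (8)²) = √100 = 10
|RS| = √((-5)² + (12)²) = √169 = 13
|ST| = √((20)² + (-21)²) = √841 = 29
|TP| = √((0)² + (-19)²) = √361 = 19
Perimeter = 29 + 10 + 13 + 29 + 19 = 100.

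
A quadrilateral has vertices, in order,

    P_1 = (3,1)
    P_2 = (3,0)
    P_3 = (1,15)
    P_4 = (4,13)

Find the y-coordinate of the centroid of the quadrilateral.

9.45

Apply the surveyor's formula. First the cross-terms c_i = x_i·y_{i+1} − x_{i+1}·y_i:
  -3, 45, -47, -35  ⇒  2A = -40, A = -20.
Then Σ (y_i + y_{i+1})·c_i = -1134, so ȳ = -1134 / (6·(-20)) = 9.45.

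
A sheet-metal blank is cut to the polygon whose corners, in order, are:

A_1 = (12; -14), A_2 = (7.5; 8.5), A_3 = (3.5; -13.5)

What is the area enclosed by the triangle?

A_1→A_2: (12)(8.5) − (7.5)(-14) = 207
A_2→A_3: (7.5)(-13.5) − (3.5)(8.5) = -131
A_3→A_1: (3.5)(-14) − (12)(-13.5) = 113
Σ = 189
Area = |Σ|/2 = 94.5.

94.5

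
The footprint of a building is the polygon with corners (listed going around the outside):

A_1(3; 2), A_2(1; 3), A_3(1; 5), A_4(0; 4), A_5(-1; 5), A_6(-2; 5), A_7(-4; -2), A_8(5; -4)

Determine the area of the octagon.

Apply the surveyor's formula: 2A = Σ (x_i·y_{i+1} − x_{i+1}·y_i), indices taken mod 8.
Cross-terms: 7, 2, 4, 4, 5, 24, 26, 22  ⇒  Σ = 94
Area = |Σ|/2 = 47.

47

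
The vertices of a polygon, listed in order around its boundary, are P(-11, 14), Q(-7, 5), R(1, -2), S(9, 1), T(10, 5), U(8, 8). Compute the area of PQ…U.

173

Σ = (43) + (9) + (19) + (35) + (40) + (200) = 346
Area = |Σ|/2 = 173.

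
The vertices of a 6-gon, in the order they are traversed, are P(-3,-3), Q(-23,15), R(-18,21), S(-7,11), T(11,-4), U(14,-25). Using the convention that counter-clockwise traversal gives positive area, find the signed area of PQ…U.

-403.5

Apply Gauss's area formula: 2A = Σ (x_i·y_{i+1} − x_{i+1}·y_i), indices taken mod 6.
Σ = (-114) + (-213) + (-51) + (-93) + (-219) + (-117) = -807
Signed area = Σ/2 = -403.5 (negative ⇒ clockwise traversal).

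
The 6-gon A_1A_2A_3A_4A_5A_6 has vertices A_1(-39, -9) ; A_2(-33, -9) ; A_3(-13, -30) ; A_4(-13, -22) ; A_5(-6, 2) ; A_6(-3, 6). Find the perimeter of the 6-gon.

|A_1A_2| = √((6)² + (0)²) = √36 = 6
|A_2A_3| = √((20)² + (-21)²) = √841 = 29
|A_3A_4| = √((0)² + (8)²) = √64 = 8
|A_4A_5| = √((7)² + (24)²) = √625 = 25
|A_5A_6| = √((3)² + (4)²) = √25 = 5
|A_6A_1| = √((-36)² + (-15)²) = √1521 = 39
Perimeter = 6 + 29 + 8 + 25 + 5 + 39 = 112.

112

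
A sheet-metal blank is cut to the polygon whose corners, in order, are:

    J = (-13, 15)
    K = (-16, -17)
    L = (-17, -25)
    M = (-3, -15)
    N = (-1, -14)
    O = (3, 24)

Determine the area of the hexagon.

Σ = (461) + (111) + (180) + (27) + (18) + (357) = 1154
Area = |Σ|/2 = 577.

577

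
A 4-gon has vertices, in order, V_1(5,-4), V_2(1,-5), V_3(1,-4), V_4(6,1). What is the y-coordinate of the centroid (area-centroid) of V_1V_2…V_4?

Apply the surveyor's formula. First the cross-terms c_i = x_i·y_{i+1} − x_{i+1}·y_i:
  -21, 1, 25, -29  ⇒  2A = -24, A = -12.
Then Σ (y_i + y_{i+1})·c_i = 192, so ȳ = 192 / (6·(-12)) = -8/3.

-8/3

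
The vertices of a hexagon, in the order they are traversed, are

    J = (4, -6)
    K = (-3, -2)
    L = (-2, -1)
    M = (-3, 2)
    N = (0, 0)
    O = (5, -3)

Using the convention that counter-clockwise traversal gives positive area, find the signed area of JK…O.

-26

J→K: (4)(-2) − (-3)(-6) = -26
K→L: (-3)(-1) − (-2)(-2) = -1
L→M: (-2)(2) − (-3)(-1) = -7
M→N: (-3)(0) − (0)(2) = 0
N→O: (0)(-3) − (5)(0) = 0
O→J: (5)(-6) − (4)(-3) = -18
Σ = -52
Signed area = Σ/2 = -26 (negative ⇒ clockwise traversal).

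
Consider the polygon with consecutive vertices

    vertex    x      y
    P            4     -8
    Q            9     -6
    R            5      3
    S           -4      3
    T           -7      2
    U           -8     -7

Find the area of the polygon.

151

Apply the shoelace formula: 2A = Σ (x_i·y_{i+1} − x_{i+1}·y_i), indices taken mod 6.
Cross-terms: 48, 57, 27, 13, 65, 92  ⇒  Σ = 302
Area = |Σ|/2 = 151.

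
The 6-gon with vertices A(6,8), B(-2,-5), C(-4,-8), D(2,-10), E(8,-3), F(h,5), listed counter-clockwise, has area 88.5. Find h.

5

Write out the shoelace sum; only the two edges meeting at F involve h:
2·Area = [(8·5 − h·(-3)) + (h·8 − 6·5)] + 112
       = 11·h + 122 = 177
⇒ h = 5.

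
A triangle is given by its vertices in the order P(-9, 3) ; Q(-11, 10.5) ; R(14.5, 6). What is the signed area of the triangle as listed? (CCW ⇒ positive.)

Apply the surveyor's formula: 2A = Σ (x_i·y_{i+1} − x_{i+1}·y_i), indices taken mod 3.
Σ = (-61.5) + (-218.25) + (97.5) = -182.25
Signed area = Σ/2 = -91.125 (negative ⇒ clockwise traversal).

-91.125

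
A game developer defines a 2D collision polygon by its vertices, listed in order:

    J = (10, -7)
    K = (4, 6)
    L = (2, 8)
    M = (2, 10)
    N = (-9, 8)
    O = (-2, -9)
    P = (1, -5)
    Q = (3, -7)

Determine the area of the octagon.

Σ = (88) + (20) + (4) + (106) + (97) + (19) + (8) + (49) = 391
Area = |Σ|/2 = 195.5.

195.5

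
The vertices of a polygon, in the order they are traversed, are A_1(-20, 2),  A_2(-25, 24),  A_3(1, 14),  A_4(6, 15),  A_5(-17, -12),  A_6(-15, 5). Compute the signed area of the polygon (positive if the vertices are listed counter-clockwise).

-442.5

Apply Gauss's area formula: 2A = Σ (x_i·y_{i+1} − x_{i+1}·y_i), indices taken mod 6.
Σ = (-430) + (-374) + (-69) + (183) + (-265) + (70) = -885
Signed area = Σ/2 = -442.5 (negative ⇒ clockwise traversal).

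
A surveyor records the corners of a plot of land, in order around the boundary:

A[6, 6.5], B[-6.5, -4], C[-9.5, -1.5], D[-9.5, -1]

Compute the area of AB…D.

35.25

A→B: (6)(-4) − (-6.5)(6.5) = 18.25
B→C: (-6.5)(-1.5) − (-9.5)(-4) = -28.25
C→D: (-9.5)(-1) − (-9.5)(-1.5) = -4.75
D→A: (-9.5)(6.5) − (6)(-1) = -55.75
Σ = -70.5
Area = |Σ|/2 = 35.25.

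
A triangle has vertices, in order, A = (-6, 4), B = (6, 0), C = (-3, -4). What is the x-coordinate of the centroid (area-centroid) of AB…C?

Apply the shoelace formula. First the cross-terms c_i = x_i·y_{i+1} − x_{i+1}·y_i:
  -24, -24, -36  ⇒  2A = -84, A = -42.
Then Σ (x_i + x_{i+1})·c_i = 252, so x̄ = 252 / (6·(-42)) = -1.

-1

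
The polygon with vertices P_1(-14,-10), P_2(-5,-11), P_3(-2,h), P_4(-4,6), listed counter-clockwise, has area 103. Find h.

-12

Write out the shoelace sum; only the two edges meeting at P_3 involve h:
2·Area = [((-5)·h − (-2)·(-11)) + ((-2)·6 − (-4)·h)] + 228
       = -1·h + 194 = 206
⇒ h = -12.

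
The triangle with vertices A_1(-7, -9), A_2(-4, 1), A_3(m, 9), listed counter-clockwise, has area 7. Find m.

The doubled signed area Σ (x_i y_{i+1} − x_{i+1} y_i) is linear in m.
With m=0 it equals -16; the coefficient of m is -10 (from the two edges through A_3).
So -10·m + -16 = 2·7 = 14 ⇒ m = -3.

-3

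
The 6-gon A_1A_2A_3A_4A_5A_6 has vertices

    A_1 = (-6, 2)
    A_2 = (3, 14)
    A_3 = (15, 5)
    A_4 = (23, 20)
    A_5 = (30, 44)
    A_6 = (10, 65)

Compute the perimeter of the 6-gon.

|A_1A_2| = √((9)² + (12)²) = √225 = 15
|A_2A_3| = √((12)² + (-9)²) = √225 = 15
|A_3A_4| = √((8)² + (15)²) = √289 = 17
|A_4A_5| = √((7)² + (24)²) = √625 = 25
|A_5A_6| = √((-20)² + (21)²) = √841 = 29
|A_6A_1| = √((-16)² + (-63)²) = √4225 = 65
Perimeter = 15 + 15 + 17 + 25 + 29 + 65 = 166.

166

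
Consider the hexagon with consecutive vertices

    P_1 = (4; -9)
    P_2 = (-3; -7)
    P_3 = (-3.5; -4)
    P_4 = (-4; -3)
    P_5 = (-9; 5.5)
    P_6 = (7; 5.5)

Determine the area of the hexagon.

Cross-terms: -55, -12.5, -5.5, -49, -88, -85  ⇒  Σ = -295
Area = |Σ|/2 = 147.5.

147.5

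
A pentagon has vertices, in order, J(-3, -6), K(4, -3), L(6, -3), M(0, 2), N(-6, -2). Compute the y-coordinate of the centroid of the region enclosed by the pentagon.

-65/31

Apply Gauss's area formula. First the cross-terms c_i = x_i·y_{i+1} − x_{i+1}·y_i:
  33, 6, 12, 12, 30  ⇒  2A = 93, A = 46.5.
Then Σ (y_i + y_{i+1})·c_i = -585, so ȳ = -585 / (6·46.5) = -65/31.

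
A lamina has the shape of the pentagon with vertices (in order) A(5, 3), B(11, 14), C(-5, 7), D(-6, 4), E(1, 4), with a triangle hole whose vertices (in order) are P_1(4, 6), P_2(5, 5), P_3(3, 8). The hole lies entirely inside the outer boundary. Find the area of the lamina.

Outer boundary:
A→B: (5)(14) − (11)(3) = 37
B→C: (11)(7) − (-5)(14) = 147
C→D: (-5)(4) − (-6)(7) = 22
D→E: (-6)(4) − (1)(4) = -28
E→A: (1)(3) − (5)(4) = -17
Σ = 161
Area = |Σ|/2 = 80.5.
Hole:
Apply the shoelace formula: 2A = Σ (x_i·y_{i+1} − x_{i+1}·y_i), indices taken mod 3.
Σ = (-10) + (25) + (-14) = 1
Area = |Σ|/2 = 0.5.
Net area = 80.5 − 0.5 = 80.

80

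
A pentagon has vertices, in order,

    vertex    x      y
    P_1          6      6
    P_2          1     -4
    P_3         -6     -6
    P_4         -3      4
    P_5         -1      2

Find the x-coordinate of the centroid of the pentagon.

Apply the shoelace formula. First the cross-terms c_i = x_i·y_{i+1} − x_{i+1}·y_i:
  -30, -30, -42, -2, -18  ⇒  2A = -122, A = -61.
Then Σ (x_i + x_{i+1})·c_i = 236, so x̄ = 236 / (6·(-61)) = -118/183.

-118/183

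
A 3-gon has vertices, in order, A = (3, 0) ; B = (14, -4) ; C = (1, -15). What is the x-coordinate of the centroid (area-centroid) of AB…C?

6

Apply the shoelace formula. First the cross-terms c_i = x_i·y_{i+1} − x_{i+1}·y_i:
  -12, -206, 45  ⇒  2A = -173, A = -86.5.
Then Σ (x_i + x_{i+1})·c_i = -3114, so x̄ = -3114 / (6·(-86.5)) = 6.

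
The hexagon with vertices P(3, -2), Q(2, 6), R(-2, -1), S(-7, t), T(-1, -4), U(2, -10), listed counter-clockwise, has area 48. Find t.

The doubled signed area Σ (x_i y_{i+1} − x_{i+1} y_i) is linear in t.
With t=0 it equals 97; the coefficient of t is -1 (from the two edges through S).
So -1·t + 97 = 2·48 = 96 ⇒ t = 1.

1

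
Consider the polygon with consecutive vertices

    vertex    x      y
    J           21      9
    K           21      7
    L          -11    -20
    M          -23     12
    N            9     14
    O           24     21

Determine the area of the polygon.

Apply the shoelace formula: 2A = Σ (x_i·y_{i+1} − x_{i+1}·y_i), indices taken mod 6.
Σ = (-42) + (-343) + (-592) + (-430) + (-147) + (-225) = -1779
Area = |Σ|/2 = 889.5.

889.5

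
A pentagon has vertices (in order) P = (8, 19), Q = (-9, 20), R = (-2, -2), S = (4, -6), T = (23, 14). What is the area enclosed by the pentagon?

464

Σ = (331) + (58) + (20) + (194) + (325) = 928
Area = |Σ|/2 = 464.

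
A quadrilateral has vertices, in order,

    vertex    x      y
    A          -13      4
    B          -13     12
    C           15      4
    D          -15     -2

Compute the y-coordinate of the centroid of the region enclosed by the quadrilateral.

Apply the shoelace formula. First the cross-terms c_i = x_i·y_{i+1} − x_{i+1}·y_i:
  -104, -232, 30, -86  ⇒  2A = -392, A = -196.
Then Σ (y_i + y_{i+1})·c_i = -5488, so ȳ = -5488 / (6·(-196)) = 14/3.

14/3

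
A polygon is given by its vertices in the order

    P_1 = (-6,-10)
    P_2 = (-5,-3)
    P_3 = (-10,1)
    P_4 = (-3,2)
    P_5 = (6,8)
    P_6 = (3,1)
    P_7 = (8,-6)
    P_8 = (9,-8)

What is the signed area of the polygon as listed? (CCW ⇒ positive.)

Apply the shoelace (surveyor's) formula: 2A = Σ (x_i·y_{i+1} − x_{i+1}·y_i), indices taken mod 8.
Σ = (-32) + (-35) + (-17) + (-36) + (-18) + (-26) + (-10) + (-138) = -312
Signed area = Σ/2 = -156 (negative ⇒ clockwise traversal).

-156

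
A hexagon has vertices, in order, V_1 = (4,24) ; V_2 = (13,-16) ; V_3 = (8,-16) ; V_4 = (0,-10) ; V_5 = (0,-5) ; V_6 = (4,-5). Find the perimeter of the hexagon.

94

|V_1V_2| = √((9)² + (-40)²) = √1681 = 41
|V_2V_3| = √((-5)² + (0)²) = √25 = 5
|V_3V_4| = √((-8)² + (6)²) = √100 = 10
|V_4V_5| = √((0)² + (5)²) = √25 = 5
|V_5V_6| = √((4)² + (0)²) = √16 = 4
|V_6V_1| = √((0)² + (29)²) = √841 = 29
Perimeter = 41 + 5 + 10 + 5 + 4 + 29 = 94.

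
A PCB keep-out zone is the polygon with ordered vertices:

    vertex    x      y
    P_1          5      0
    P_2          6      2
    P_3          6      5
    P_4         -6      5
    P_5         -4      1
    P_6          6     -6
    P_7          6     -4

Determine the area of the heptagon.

76

Cross-terms: 10, 18, 60, 14, 18, 12, 20  ⇒  Σ = 152
Area = |Σ|/2 = 76.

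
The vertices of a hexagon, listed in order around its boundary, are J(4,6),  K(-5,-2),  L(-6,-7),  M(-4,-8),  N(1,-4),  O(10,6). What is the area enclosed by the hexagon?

85.5

Σ = (22) + (23) + (20) + (24) + (46) + (36) = 171
Area = |Σ|/2 = 85.5.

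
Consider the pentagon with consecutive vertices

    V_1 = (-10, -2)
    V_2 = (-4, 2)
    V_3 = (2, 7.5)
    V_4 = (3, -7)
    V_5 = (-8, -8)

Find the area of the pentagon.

121.25

V_1→V_2: (-10)(2) − (-4)(-2) = -28
V_2→V_3: (-4)(7.5) − (2)(2) = -34
V_3→V_4: (2)(-7) − (3)(7.5) = -36.5
V_4→V_5: (3)(-8) − (-8)(-7) = -80
V_5→V_1: (-8)(-2) − (-10)(-8) = -64
Σ = -242.5
Area = |Σ|/2 = 121.25.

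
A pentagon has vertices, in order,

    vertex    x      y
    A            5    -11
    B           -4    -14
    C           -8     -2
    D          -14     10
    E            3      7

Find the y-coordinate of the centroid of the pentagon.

Apply Gauss's area formula. First the cross-terms c_i = x_i·y_{i+1} − x_{i+1}·y_i:
  -114, -104, -108, -128, -68  ⇒  2A = -522, A = -261.
Then Σ (y_i + y_{i+1})·c_i = 1746, so ȳ = 1746 / (6·(-261)) = -97/87.

-97/87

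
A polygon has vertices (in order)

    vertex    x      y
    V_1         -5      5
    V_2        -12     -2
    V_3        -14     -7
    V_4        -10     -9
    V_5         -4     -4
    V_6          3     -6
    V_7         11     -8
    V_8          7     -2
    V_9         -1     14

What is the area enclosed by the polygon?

Σ = (70) + (56) + (56) + (4) + (36) + (42) + (34) + (96) + (65) = 459
Area = |Σ|/2 = 229.5.

229.5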